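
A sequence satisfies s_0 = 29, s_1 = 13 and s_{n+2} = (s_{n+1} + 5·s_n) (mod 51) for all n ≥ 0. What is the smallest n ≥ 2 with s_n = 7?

15

s_0 = 29, s_1 = 13, s_2 = 5, s_3 = 19, s_4 = 44, s_5 = 37, s_6 = 2, s_7 = 34, s_8 = 44, s_9 = 10, s_{10} = 26, s_{11} = 25, s_{12} = 2, s_{13} = 25, s_{14} = 35, s_{15} = 7, s_{16} = 29, s_{17} = 13.
Since (s_{16}, s_{17}) = (s_0, s_1) = (29, 13) (two consecutive terms determine the rest), the sequence is periodic with period 16.
The value 7 first appears (with n ≥ 2) at s_{15}.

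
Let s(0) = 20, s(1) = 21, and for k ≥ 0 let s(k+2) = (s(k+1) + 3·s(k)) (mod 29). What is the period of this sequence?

We have s(0) = 20, s(1) = 21, s(2) = 23, s(3) = 28, s(4) = 10, s(5) = 7, s(6) = 8, s(7) = 0, s(8) = 24, s(9) = 24, s(10) = 9, s(11) = 23, s(12) = 21, s(13) = 3, s(14) = 8, s(15) = 17, s(16) = 12, s(17) = 5, s(18) = 12, s(19) = 27, s(20) = 5, s(21) = 28, s(22) = 14, s(23) = 11, s(24) = 24, s(25) = 28, s(26) = 13, s(27) = 10, s(28) = 20, s(29) = 21.
Since (s(28), s(29)) = (s(0), s(1)) = (20, 21) (two consecutive terms determine the rest), the sequence is periodic with period 28.

28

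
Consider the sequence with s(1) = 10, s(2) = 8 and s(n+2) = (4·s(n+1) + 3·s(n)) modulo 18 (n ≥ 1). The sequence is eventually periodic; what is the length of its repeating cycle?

3

s(1) = 10, s(2) = 8, s(3) = 8, s(4) = 2, s(5) = 14, s(6) = 8, s(7) = 2.
Since (s(6), s(7)) = (s(3), s(4)) = (8, 2) (two consecutive terms determine the rest), the sequence is eventually periodic: after a pre-period of length 2 it cycles with period 3.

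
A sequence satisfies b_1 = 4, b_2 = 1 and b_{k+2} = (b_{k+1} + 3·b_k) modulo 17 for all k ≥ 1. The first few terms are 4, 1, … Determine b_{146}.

1

Listing terms: b_1 = 4, b_2 = 1, b_3 = 13, b_4 = 16, b_5 = 4, b_6 = 1.
Since (b_5, b_6) = (b_1, b_2) = (4, 1) (two consecutive terms determine the rest), the sequence is periodic with period 4.
So b_{146} = b_{1 + ((146-1) mod 4)} = b_2 = 1.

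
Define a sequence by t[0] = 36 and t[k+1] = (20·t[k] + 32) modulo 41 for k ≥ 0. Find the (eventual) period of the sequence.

t[0] = 36; t[1] = 14; t[2] = 25; t[3] = 40; t[4] = 12; t[5] = 26; t[6] = 19; t[7] = 2; t[8] = 31; t[9] = 37; t[10] = 34; t[11] = 15; t[12] = 4; t[13] = 30; t[14] = 17; t[15] = 3; t[16] = 10; t[17] = 27; t[18] = 39; t[19] = 33; t[20] = 36.
The sequence repeats with period 20.

20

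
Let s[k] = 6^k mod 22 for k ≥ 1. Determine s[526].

Computing terms: s[1] = 6; s[2] = 14; s[3] = 18; s[4] = 20; s[5] = 10; s[6] = 16; s[7] = 8; s[8] = 4; s[9] = 2; s[10] = 12; s[11] = 6.
Since s[11] = s[1] = 6, the sequence is periodic with period 10.
(526 - 1) mod 10 = 5, so s[526] = s[6] = 16.

16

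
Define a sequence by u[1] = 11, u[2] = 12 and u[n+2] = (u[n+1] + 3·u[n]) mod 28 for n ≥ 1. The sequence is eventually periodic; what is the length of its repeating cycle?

24

We have u[1] = 11, u[2] = 12, u[3] = 17, u[4] = 25, u[5] = 20, u[6] = 11, u[7] = 15, u[8] = 20, u[9] = 9, u[10] = 13, u[11] = 12, u[12] = 23, u[13] = 3, u[14] = 16, u[15] = 25, u[16] = 17, u[17] = 8, u[18] = 3, u[19] = 27, u[20] = 8, u[21] = 5, u[22] = 1, u[23] = 16, u[24] = 19, u[25] = 11, u[26] = 12.
The sequence repeats with period 24.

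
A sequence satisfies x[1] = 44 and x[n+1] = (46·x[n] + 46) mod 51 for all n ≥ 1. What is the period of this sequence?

Listing terms: x[1] = 44; x[2] = 30; x[3] = 49; x[4] = 5; x[5] = 21; x[6] = 43; x[7] = 35; x[8] = 24; x[9] = 28; x[10] = 8; x[11] = 6; x[12] = 16; x[13] = 17; x[14] = 12; x[15] = 37; x[16] = 14; x[17] = 27; x[18] = 13; x[19] = 32; x[20] = 39; x[21] = 4; x[22] = 26; x[23] = 18; x[24] = 7; x[25] = 11; x[26] = 42; x[27] = 40; x[28] = 50; x[29] = 0; x[30] = 46; x[31] = 20; x[32] = 48; x[33] = 10; x[34] = 47; x[35] = 15; x[36] = 22; x[37] = 38; x[38] = 9; x[39] = 1; x[40] = 41; x[41] = 45; x[42] = 25; x[43] = 23; x[44] = 33; x[45] = 34; x[46] = 29; x[47] = 3; x[48] = 31; x[49] = 44.
Since x[49] = x[1] = 44, the sequence is periodic with period 48.

48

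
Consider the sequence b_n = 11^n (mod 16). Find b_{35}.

Listing terms: b_0 = 1,  b_1 = 11,  b_2 = 9,  b_3 = 3,  b_4 = 1.
The sequence repeats with period 4.
So b_{35} = b_{0 + ((35-0) mod 4)} = b_3 = 3.

3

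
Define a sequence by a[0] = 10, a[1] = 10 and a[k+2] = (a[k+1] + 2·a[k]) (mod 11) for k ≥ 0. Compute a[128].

5

a[0] = 10, a[1] = 10, a[2] = 8, a[3] = 6, a[4] = 0, a[5] = 1, a[6] = 1, a[7] = 3, a[8] = 5, a[9] = 0, a[10] = 10, a[11] = 10.
The sequence repeats with period 10.
So a[128] = a[0 + ((128-0) mod 10)] = a[8] = 5.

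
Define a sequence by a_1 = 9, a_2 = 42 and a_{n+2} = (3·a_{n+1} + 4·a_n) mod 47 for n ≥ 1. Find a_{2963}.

10

a_1 = 9, a_2 = 42, a_3 = 21, a_4 = 43, a_5 = 25, a_6 = 12, a_7 = 42, a_8 = 33, a_9 = 32, a_{10} = 40, a_{11} = 13, a_{12} = 11, a_{13} = 38, a_{14} = 17, a_{15} = 15, a_{16} = 19, a_{17} = 23, a_{18} = 4, a_{19} = 10, a_{20} = 46, a_{21} = 37, a_{22} = 13, a_{23} = 46, a_{24} = 2, a_{25} = 2, a_{26} = 14, a_{27} = 3, a_{28} = 18, a_{29} = 19, a_{30} = 35, a_{31} = 40, a_{32} = 25, a_{33} = 0, a_{34} = 6, a_{35} = 18, a_{36} = 31, a_{37} = 24, a_{38} = 8, a_{39} = 26, a_{40} = 16, a_{41} = 11, a_{42} = 3, a_{43} = 6, a_{44} = 30, a_{45} = 20, a_{46} = 39, a_{47} = 9, a_{48} = 42.
Since (a_{47}, a_{48}) = (a_1, a_2) = (9, 42) (two consecutive terms determine the rest), the sequence is periodic with period 46.
(2963 - 1) mod 46 = 18, so a_{2963} = a_{19} = 10.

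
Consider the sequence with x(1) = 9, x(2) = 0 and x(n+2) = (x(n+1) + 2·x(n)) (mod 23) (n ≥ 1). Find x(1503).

14

Computing terms: x(1) = 9, x(2) = 0, x(3) = 18, x(4) = 18, x(5) = 8, x(6) = 21, x(7) = 14, x(8) = 10, x(9) = 15, x(10) = 12, x(11) = 19, x(12) = 20, x(13) = 12, x(14) = 6, x(15) = 7, x(16) = 19, x(17) = 10, x(18) = 2, x(19) = 22, x(20) = 3, x(21) = 1, x(22) = 7, x(23) = 9, x(24) = 0.
The sequence repeats with period 22.
So x(1503) = x(1 + ((1503-1) mod 22)) = x(7) = 14.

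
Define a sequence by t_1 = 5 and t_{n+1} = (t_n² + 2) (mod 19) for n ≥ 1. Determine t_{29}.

6

Listing terms: t_1 = 5; t_2 = 8; t_3 = 9; t_4 = 7; t_5 = 13; t_6 = 0; t_7 = 2; t_8 = 6; t_9 = 0.
Since t_9 = t_6 = 0, the sequence is eventually periodic: after a pre-period of length 5 it cycles with period 3.
For n ≥ 6, t_n depends only on (n - 6) mod 3. (29 - 6) mod 3 = 2, so t_{29} = t_8 = 6.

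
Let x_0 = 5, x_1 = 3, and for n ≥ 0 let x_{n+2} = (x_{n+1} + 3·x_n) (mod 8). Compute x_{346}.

We have x_0 = 5, x_1 = 3, x_2 = 2, x_3 = 3, x_4 = 1, x_5 = 2, x_6 = 5, x_7 = 3.
The sequence repeats with period 6.
So x_{346} = x_{0 + ((346-0) mod 6)} = x_4 = 1.

1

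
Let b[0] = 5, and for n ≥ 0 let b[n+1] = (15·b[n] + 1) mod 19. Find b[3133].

b[0] = 5; b[1] = 0; b[2] = 1; b[3] = 16; b[4] = 13; b[5] = 6; b[6] = 15; b[7] = 17; b[8] = 9; b[9] = 3; b[10] = 8; b[11] = 7; b[12] = 11; b[13] = 14; b[14] = 2; b[15] = 12; b[16] = 10; b[17] = 18; b[18] = 5.
The sequence repeats with period 18.
So b[3133] = b[0 + ((3133-0) mod 18)] = b[1] = 0.

0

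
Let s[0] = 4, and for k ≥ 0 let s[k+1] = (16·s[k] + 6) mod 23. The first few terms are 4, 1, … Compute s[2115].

13

We have s[0] = 4,  s[1] = 1,  s[2] = 22,  s[3] = 13,  s[4] = 7,  s[5] = 3,  s[6] = 8,  s[7] = 19,  s[8] = 11,  s[9] = 21,  s[10] = 20,  s[11] = 4.
The sequence repeats with period 11.
So s[2115] = s[0 + ((2115-0) mod 11)] = s[3] = 13.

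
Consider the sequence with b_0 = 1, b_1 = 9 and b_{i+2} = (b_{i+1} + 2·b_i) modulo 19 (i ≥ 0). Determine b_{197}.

Computing terms: b_0 = 1, b_1 = 9, b_2 = 11, b_3 = 10, b_4 = 13, b_5 = 14, b_6 = 2, b_7 = 11, b_8 = 15, b_9 = 18, b_{10} = 10, b_{11} = 8, b_{12} = 9, b_{13} = 6, b_{14} = 5, b_{15} = 17, b_{16} = 8, b_{17} = 4, b_{18} = 1, b_{19} = 9.
The sequence repeats with period 18.
(197 - 0) mod 18 = 17, so b_{197} = b_{17} = 4.

4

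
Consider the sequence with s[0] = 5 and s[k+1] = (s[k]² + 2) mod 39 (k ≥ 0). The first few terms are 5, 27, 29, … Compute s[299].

s[0] = 5,  s[1] = 27,  s[2] = 29,  s[3] = 24,  s[4] = 32,  s[5] = 12,  s[6] = 29.
Since s[6] = s[2] = 29, the sequence is eventually periodic: after a pre-period of length 2 it cycles with period 4.
For k ≥ 2, s[k] depends only on (k - 2) mod 4. (299 - 2) mod 4 = 1, so s[299] = s[3] = 24.

24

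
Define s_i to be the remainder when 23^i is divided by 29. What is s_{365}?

23

We have s_0 = 1,  s_1 = 23,  s_2 = 7,  s_3 = 16,  s_4 = 20,  s_5 = 25,  s_6 = 24,  s_7 = 1.
Since s_7 = s_0 = 1, the sequence is periodic with period 7.
So s_{365} = s_{0 + ((365-0) mod 7)} = s_1 = 23.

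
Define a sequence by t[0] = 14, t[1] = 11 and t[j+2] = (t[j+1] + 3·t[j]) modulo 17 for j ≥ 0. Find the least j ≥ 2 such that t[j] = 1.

t[0] = 14; t[1] = 11; t[2] = 2; t[3] = 1; t[4] = 7; t[5] = 10; t[6] = 14; t[7] = 10; t[8] = 1; t[9] = 14; t[10] = 0; t[11] = 8; t[12] = 8; t[13] = 15; t[14] = 5; t[15] = 16; t[16] = 14; t[17] = 11.
The sequence repeats with period 16.
The value 1 first appears (with j ≥ 2) at t[3].

3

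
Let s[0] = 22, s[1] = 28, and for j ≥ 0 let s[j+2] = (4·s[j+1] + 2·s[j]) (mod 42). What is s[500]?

18

We have s[0] = 22, s[1] = 28, s[2] = 30, s[3] = 8, s[4] = 8, s[5] = 6, s[6] = 40, s[7] = 4, s[8] = 12, s[9] = 14, s[10] = 38, s[11] = 12, s[12] = 40, s[13] = 16, s[14] = 18, s[15] = 20, s[16] = 32, s[17] = 0, s[18] = 22, s[19] = 4, s[20] = 18, s[21] = 38, s[22] = 20, s[23] = 30, s[24] = 34, s[25] = 28, s[26] = 12, s[27] = 20, s[28] = 20, s[29] = 36, s[30] = 16, s[31] = 10, s[32] = 30, s[33] = 14, s[34] = 32, s[35] = 30, s[36] = 16, s[37] = 40, s[38] = 24, s[39] = 8, s[40] = 38, s[41] = 0, s[42] = 34, s[43] = 10, s[44] = 24, s[45] = 32, s[46] = 8, s[47] = 12, s[48] = 22, s[49] = 28.
Since (s[48], s[49]) = (s[0], s[1]) = (22, 28) (two consecutive terms determine the rest), the sequence is periodic with period 48.
So s[500] = s[0 + ((500-0) mod 48)] = s[20] = 18.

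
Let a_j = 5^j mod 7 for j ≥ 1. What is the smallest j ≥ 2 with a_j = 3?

We have a_1 = 5,  a_2 = 4,  a_3 = 6,  a_4 = 2,  a_5 = 3,  a_6 = 1,  a_7 = 5.
Since a_7 = a_1 = 5, the sequence is periodic with period 6.
The value 3 first appears (with j ≥ 2) at a_5.

5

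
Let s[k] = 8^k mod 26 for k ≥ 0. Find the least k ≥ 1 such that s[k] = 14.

4

Computing terms: s[0] = 1,  s[1] = 8,  s[2] = 12,  s[3] = 18,  s[4] = 14,  s[5] = 8.
Since s[5] = s[1] = 8, the sequence is eventually periodic: after a pre-period of length 1 it cycles with period 4.
The value 14 first appears (with k ≥ 1) at s[4].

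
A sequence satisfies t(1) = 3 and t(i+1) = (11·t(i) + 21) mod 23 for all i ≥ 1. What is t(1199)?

t(1) = 3,  t(2) = 8,  t(3) = 17,  t(4) = 1,  t(5) = 9,  t(6) = 5,  t(7) = 7,  t(8) = 6,  t(9) = 18,  t(10) = 12,  t(11) = 15,  t(12) = 2,  t(13) = 20,  t(14) = 11,  t(15) = 4,  t(16) = 19,  t(17) = 0,  t(18) = 21,  t(19) = 22,  t(20) = 10,  t(21) = 16,  t(22) = 13,  t(23) = 3.
Since t(23) = t(1) = 3, the sequence is periodic with period 22.
(1199 - 1) mod 22 = 10, so t(1199) = t(11) = 15.

15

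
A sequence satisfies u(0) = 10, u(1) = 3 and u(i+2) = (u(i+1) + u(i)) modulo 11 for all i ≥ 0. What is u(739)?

u(0) = 10,  u(1) = 3,  u(2) = 2,  u(3) = 5,  u(4) = 7,  u(5) = 1,  u(6) = 8,  u(7) = 9,  u(8) = 6,  u(9) = 4,  u(10) = 10,  u(11) = 3.
Since (u(10), u(11)) = (u(0), u(1)) = (10, 3) (two consecutive terms determine the rest), the sequence is periodic with period 10.
(739 - 0) mod 10 = 9, so u(739) = u(9) = 4.

4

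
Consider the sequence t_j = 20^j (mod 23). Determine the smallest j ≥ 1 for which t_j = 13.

t_0 = 1, t_1 = 20, t_2 = 9, t_3 = 19, t_4 = 12, t_5 = 10, t_6 = 16, t_7 = 21, t_8 = 6, t_9 = 5, t_{10} = 8, t_{11} = 22, t_{12} = 3, t_{13} = 14, t_{14} = 4, t_{15} = 11, t_{16} = 13, t_{17} = 7, t_{18} = 2, t_{19} = 17, t_{20} = 18, t_{21} = 15, t_{22} = 1.
Since t_{22} = t_0 = 1, the sequence is periodic with period 22.
The value 13 first appears (with j ≥ 1) at t_{16}.

16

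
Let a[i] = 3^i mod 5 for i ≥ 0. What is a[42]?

Listing terms: a[0] = 1,  a[1] = 3,  a[2] = 4,  a[3] = 2,  a[4] = 1.
The sequence repeats with period 4.
(42 - 0) mod 4 = 2, so a[42] = a[2] = 4.

4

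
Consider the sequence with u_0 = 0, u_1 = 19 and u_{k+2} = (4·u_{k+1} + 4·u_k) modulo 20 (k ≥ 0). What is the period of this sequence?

3

We have u_0 = 0; u_1 = 19; u_2 = 16; u_3 = 0; u_4 = 4; u_5 = 16; u_6 = 0.
Since (u_5, u_6) = (u_2, u_3) = (16, 0) (two consecutive terms determine the rest), the sequence is eventually periodic: after a pre-period of length 2 it cycles with period 3.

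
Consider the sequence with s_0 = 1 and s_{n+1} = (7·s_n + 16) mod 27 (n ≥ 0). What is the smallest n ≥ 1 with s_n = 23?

Listing terms: s_0 = 1,  s_1 = 23,  s_2 = 15,  s_3 = 13,  s_4 = 26,  s_5 = 9,  s_6 = 25,  s_7 = 2,  s_8 = 3,  s_9 = 10,  s_{10} = 5,  s_{11} = 24,  s_{12} = 22,  s_{13} = 8,  s_{14} = 18,  s_{15} = 7,  s_{16} = 11,  s_{17} = 12,  s_{18} = 19,  s_{19} = 14,  s_{20} = 6,  s_{21} = 4,  s_{22} = 17,  s_{23} = 0,  s_{24} = 16,  s_{25} = 20,  s_{26} = 21,  s_{27} = 1.
The sequence repeats with period 27.
The value 23 first appears (with n ≥ 1) at s_1.

1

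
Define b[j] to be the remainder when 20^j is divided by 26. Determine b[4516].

We have b[0] = 1; b[1] = 20; b[2] = 10; b[3] = 18; b[4] = 22; b[5] = 24; b[6] = 12; b[7] = 6; b[8] = 16; b[9] = 8; b[10] = 4; b[11] = 2; b[12] = 14; b[13] = 20.
Since b[13] = b[1] = 20, the sequence is eventually periodic: after a pre-period of length 1 it cycles with period 12.
For j ≥ 1, b[j] depends only on (j - 1) mod 12. (4516 - 1) mod 12 = 3, so b[4516] = b[4] = 22.

22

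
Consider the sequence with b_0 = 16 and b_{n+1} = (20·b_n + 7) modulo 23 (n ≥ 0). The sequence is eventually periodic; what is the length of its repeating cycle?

22

Listing terms: b_0 = 16,  b_1 = 5,  b_2 = 15,  b_3 = 8,  b_4 = 6,  b_5 = 12,  b_6 = 17,  b_7 = 2,  b_8 = 1,  b_9 = 4,  b_{10} = 18,  b_{11} = 22,  b_{12} = 10,  b_{13} = 0,  b_{14} = 7,  b_{15} = 9,  b_{16} = 3,  b_{17} = 21,  b_{18} = 13,  b_{19} = 14,  b_{20} = 11,  b_{21} = 20,  b_{22} = 16.
Since b_{22} = b_0 = 16, the sequence is periodic with period 22.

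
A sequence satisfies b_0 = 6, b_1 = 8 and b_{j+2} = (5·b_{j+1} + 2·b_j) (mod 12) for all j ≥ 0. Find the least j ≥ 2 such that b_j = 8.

4

Computing terms: b_0 = 6,  b_1 = 8,  b_2 = 4,  b_3 = 0,  b_4 = 8,  b_5 = 4.
Since (b_4, b_5) = (b_1, b_2) = (8, 4) (two consecutive terms determine the rest), the sequence is eventually periodic: after a pre-period of length 1 it cycles with period 3.
The value 8 next appears (with j ≥ 2) at b_4.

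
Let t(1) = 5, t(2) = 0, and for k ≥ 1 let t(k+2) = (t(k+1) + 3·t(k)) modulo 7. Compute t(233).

Listing terms: t(1) = 5; t(2) = 0; t(3) = 1; t(4) = 1; t(5) = 4; t(6) = 0; t(7) = 5; t(8) = 5; t(9) = 6; t(10) = 0; t(11) = 4; t(12) = 4; t(13) = 2; t(14) = 0; t(15) = 6; t(16) = 6; t(17) = 3; t(18) = 0; t(19) = 2; t(20) = 2; t(21) = 1; t(22) = 0; t(23) = 3; t(24) = 3; t(25) = 5; t(26) = 0.
The sequence repeats with period 24.
So t(233) = t(1 + ((233-1) mod 24)) = t(17) = 3.

3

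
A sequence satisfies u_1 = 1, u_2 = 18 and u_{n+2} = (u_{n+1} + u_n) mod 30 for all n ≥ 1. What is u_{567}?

Computing terms: u_1 = 1; u_2 = 18; u_3 = 19; u_4 = 7; u_5 = 26; u_6 = 3; u_7 = 29; u_8 = 2; u_9 = 1; u_{10} = 3; u_{11} = 4; u_{12} = 7; u_{13} = 11; u_{14} = 18; u_{15} = 29; u_{16} = 17; u_{17} = 16; u_{18} = 3; u_{19} = 19; u_{20} = 22; u_{21} = 11; u_{22} = 3; u_{23} = 14; u_{24} = 17; u_{25} = 1; u_{26} = 18.
The sequence repeats with period 24.
So u_{567} = u_{1 + ((567-1) mod 24)} = u_{15} = 29.

29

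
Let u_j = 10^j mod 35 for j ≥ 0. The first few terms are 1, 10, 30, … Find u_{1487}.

5

u_0 = 1; u_1 = 10; u_2 = 30; u_3 = 20; u_4 = 25; u_5 = 5; u_6 = 15; u_7 = 10.
Since u_7 = u_1 = 10, the sequence is eventually periodic: after a pre-period of length 1 it cycles with period 6.
For j ≥ 1, u_j depends only on (j - 1) mod 6. (1487 - 1) mod 6 = 4, so u_{1487} = u_5 = 5.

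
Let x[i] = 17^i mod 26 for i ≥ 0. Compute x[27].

25

x[0] = 1; x[1] = 17; x[2] = 3; x[3] = 25; x[4] = 9; x[5] = 23; x[6] = 1.
The sequence repeats with period 6.
So x[27] = x[0 + ((27-0) mod 6)] = x[3] = 25.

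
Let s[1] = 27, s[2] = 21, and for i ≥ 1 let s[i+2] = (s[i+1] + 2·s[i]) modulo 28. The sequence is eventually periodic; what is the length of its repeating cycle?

Listing terms: s[1] = 27,  s[2] = 21,  s[3] = 19,  s[4] = 5,  s[5] = 15,  s[6] = 25,  s[7] = 27,  s[8] = 21.
The sequence repeats with period 6.

6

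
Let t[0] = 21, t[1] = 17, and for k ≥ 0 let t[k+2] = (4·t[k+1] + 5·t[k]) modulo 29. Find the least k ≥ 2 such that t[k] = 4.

13

t[0] = 21, t[1] = 17, t[2] = 28, t[3] = 23, t[4] = 0, t[5] = 28, t[6] = 25, t[7] = 8, t[8] = 12, t[9] = 1, t[10] = 6, t[11] = 0, t[12] = 1, t[13] = 4, t[14] = 21, t[15] = 17.
The sequence repeats with period 14.
The value 4 first appears (with k ≥ 2) at t[13].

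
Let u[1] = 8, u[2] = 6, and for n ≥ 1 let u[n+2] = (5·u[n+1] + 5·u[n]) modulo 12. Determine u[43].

Computing terms: u[1] = 8,  u[2] = 6,  u[3] = 10,  u[4] = 8,  u[5] = 6.
The sequence repeats with period 3.
(43 - 1) mod 3 = 0, so u[43] = u[1] = 8.

8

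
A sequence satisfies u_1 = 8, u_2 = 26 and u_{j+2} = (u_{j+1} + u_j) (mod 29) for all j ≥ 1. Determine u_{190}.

25

Computing terms: u_1 = 8,  u_2 = 26,  u_3 = 5,  u_4 = 2,  u_5 = 7,  u_6 = 9,  u_7 = 16,  u_8 = 25,  u_9 = 12,  u_{10} = 8,  u_{11} = 20,  u_{12} = 28,  u_{13} = 19,  u_{14} = 18,  u_{15} = 8,  u_{16} = 26.
Since (u_{15}, u_{16}) = (u_1, u_2) = (8, 26) (two consecutive terms determine the rest), the sequence is periodic with period 14.
(190 - 1) mod 14 = 7, so u_{190} = u_8 = 25.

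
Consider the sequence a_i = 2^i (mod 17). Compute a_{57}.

We have a_0 = 1,  a_1 = 2,  a_2 = 4,  a_3 = 8,  a_4 = 16,  a_5 = 15,  a_6 = 13,  a_7 = 9,  a_8 = 1.
The sequence repeats with period 8.
So a_{57} = a_{0 + ((57-0) mod 8)} = a_1 = 2.

2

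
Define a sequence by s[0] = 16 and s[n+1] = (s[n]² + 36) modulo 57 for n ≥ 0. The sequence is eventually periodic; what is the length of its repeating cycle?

3

s[0] = 16, s[1] = 7, s[2] = 28, s[3] = 22, s[4] = 7.
Since s[4] = s[1] = 7, the sequence is eventually periodic: after a pre-period of length 1 it cycles with period 3.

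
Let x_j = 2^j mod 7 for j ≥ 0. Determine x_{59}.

x_0 = 1; x_1 = 2; x_2 = 4; x_3 = 1.
The sequence repeats with period 3.
So x_{59} = x_{0 + ((59-0) mod 3)} = x_2 = 4.

4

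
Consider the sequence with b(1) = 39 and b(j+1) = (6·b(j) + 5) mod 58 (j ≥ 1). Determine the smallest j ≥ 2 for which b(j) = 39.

Computing terms: b(1) = 39, b(2) = 7, b(3) = 47, b(4) = 55, b(5) = 45, b(6) = 43, b(7) = 31, b(8) = 17, b(9) = 49, b(10) = 9, b(11) = 1, b(12) = 11, b(13) = 13, b(14) = 25, b(15) = 39.
Since b(15) = b(1) = 39, the sequence is periodic with period 14.
The value 39 next appears (with j ≥ 2) at b(15).

15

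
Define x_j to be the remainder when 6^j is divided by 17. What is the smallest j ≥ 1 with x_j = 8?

x_0 = 1,  x_1 = 6,  x_2 = 2,  x_3 = 12,  x_4 = 4,  x_5 = 7,  x_6 = 8,  x_7 = 14,  x_8 = 16,  x_9 = 11,  x_{10} = 15,  x_{11} = 5,  x_{12} = 13,  x_{13} = 10,  x_{14} = 9,  x_{15} = 3,  x_{16} = 1.
The sequence repeats with period 16.
The value 8 first appears (with j ≥ 1) at x_6.

6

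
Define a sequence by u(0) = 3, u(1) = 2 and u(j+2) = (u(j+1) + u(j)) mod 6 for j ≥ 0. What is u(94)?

4

Computing terms: u(0) = 3,  u(1) = 2,  u(2) = 5,  u(3) = 1,  u(4) = 0,  u(5) = 1,  u(6) = 1,  u(7) = 2,  u(8) = 3,  u(9) = 5,  u(10) = 2,  u(11) = 1,  u(12) = 3,  u(13) = 4,  u(14) = 1,  u(15) = 5,  u(16) = 0,  u(17) = 5,  u(18) = 5,  u(19) = 4,  u(20) = 3,  u(21) = 1,  u(22) = 4,  u(23) = 5,  u(24) = 3,  u(25) = 2.
The sequence repeats with period 24.
(94 - 0) mod 24 = 22, so u(94) = u(22) = 4.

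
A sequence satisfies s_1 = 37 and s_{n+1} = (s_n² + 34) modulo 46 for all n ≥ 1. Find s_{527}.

1

We have s_1 = 37, s_2 = 23, s_3 = 11, s_4 = 17, s_5 = 1, s_6 = 35, s_7 = 17.
Since s_7 = s_4 = 17, the sequence is eventually periodic: after a pre-period of length 3 it cycles with period 3.
For n ≥ 4, s_n depends only on (n - 4) mod 3. (527 - 4) mod 3 = 1, so s_{527} = s_5 = 1.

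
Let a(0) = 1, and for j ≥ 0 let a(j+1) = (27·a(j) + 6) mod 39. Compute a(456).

33

Computing terms: a(0) = 1,  a(1) = 33,  a(2) = 0,  a(3) = 6,  a(4) = 12,  a(5) = 18,  a(6) = 24,  a(7) = 30,  a(8) = 36,  a(9) = 3,  a(10) = 9,  a(11) = 15,  a(12) = 21,  a(13) = 27,  a(14) = 33.
Since a(14) = a(1) = 33, the sequence is eventually periodic: after a pre-period of length 1 it cycles with period 13.
For j ≥ 1, a(j) depends only on (j - 1) mod 13. (456 - 1) mod 13 = 0, so a(456) = a(1) = 33.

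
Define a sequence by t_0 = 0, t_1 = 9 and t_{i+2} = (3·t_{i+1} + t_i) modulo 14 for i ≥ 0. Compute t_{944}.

7

Computing terms: t_0 = 0; t_1 = 9; t_2 = 13; t_3 = 6; t_4 = 3; t_5 = 1; t_6 = 6; t_7 = 5; t_8 = 7; t_9 = 12; t_{10} = 1; t_{11} = 1; t_{12} = 4; t_{13} = 13; t_{14} = 1; t_{15} = 2; t_{16} = 7; t_{17} = 9; t_{18} = 6; t_{19} = 13; t_{20} = 3; t_{21} = 8; t_{22} = 13; t_{23} = 5; t_{24} = 0; t_{25} = 5; t_{26} = 1; t_{27} = 8; t_{28} = 11; t_{29} = 13; t_{30} = 8; t_{31} = 9; t_{32} = 7; t_{33} = 2; t_{34} = 13; t_{35} = 13; t_{36} = 10; t_{37} = 1; t_{38} = 13; t_{39} = 12; t_{40} = 7; t_{41} = 5; t_{42} = 8; t_{43} = 1; t_{44} = 11; t_{45} = 6; t_{46} = 1; t_{47} = 9; t_{48} = 0; t_{49} = 9.
Since (t_{48}, t_{49}) = (t_0, t_1) = (0, 9) (two consecutive terms determine the rest), the sequence is periodic with period 48.
(944 - 0) mod 48 = 32, so t_{944} = t_{32} = 7.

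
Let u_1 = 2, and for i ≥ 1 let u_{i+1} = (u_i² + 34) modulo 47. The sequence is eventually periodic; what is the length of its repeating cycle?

Listing terms: u_1 = 2, u_2 = 38, u_3 = 21, u_4 = 5, u_5 = 12, u_6 = 37, u_7 = 40, u_8 = 36, u_9 = 14, u_{10} = 42, u_{11} = 12.
Since u_{11} = u_5 = 12, the sequence is eventually periodic: after a pre-period of length 4 it cycles with period 6.

6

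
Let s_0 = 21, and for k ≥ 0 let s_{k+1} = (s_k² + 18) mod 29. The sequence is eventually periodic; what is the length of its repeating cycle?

5

Computing terms: s_0 = 21,  s_1 = 24,  s_2 = 14,  s_3 = 11,  s_4 = 23,  s_5 = 25,  s_6 = 5,  s_7 = 14.
Since s_7 = s_2 = 14, the sequence is eventually periodic: after a pre-period of length 2 it cycles with period 5.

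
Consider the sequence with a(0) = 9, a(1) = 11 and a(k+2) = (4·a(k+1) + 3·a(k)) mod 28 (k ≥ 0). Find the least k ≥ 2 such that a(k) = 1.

8

We have a(0) = 9,  a(1) = 11,  a(2) = 15,  a(3) = 9,  a(4) = 25,  a(5) = 15,  a(6) = 23,  a(7) = 25,  a(8) = 1,  a(9) = 23,  a(10) = 11,  a(11) = 1,  a(12) = 9,  a(13) = 11.
Since (a(12), a(13)) = (a(0), a(1)) = (9, 11) (two consecutive terms determine the rest), the sequence is periodic with period 12.
The value 1 first appears (with k ≥ 2) at a(8).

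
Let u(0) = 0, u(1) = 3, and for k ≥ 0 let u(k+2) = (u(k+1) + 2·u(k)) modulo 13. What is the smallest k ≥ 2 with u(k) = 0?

We have u(0) = 0,  u(1) = 3,  u(2) = 3,  u(3) = 9,  u(4) = 2,  u(5) = 7,  u(6) = 11,  u(7) = 12,  u(8) = 8,  u(9) = 6,  u(10) = 9,  u(11) = 8,  u(12) = 0,  u(13) = 3.
The sequence repeats with period 12.
The value 0 next appears (with k ≥ 2) at u(12).

12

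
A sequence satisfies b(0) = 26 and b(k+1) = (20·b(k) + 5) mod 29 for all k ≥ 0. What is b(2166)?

b(0) = 26; b(1) = 3; b(2) = 7; b(3) = 0; b(4) = 5; b(5) = 18; b(6) = 17; b(7) = 26.
Since b(7) = b(0) = 26, the sequence is periodic with period 7.
(2166 - 0) mod 7 = 3, so b(2166) = b(3) = 0.

0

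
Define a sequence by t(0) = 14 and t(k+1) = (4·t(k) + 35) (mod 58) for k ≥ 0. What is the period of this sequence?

14

Listing terms: t(0) = 14; t(1) = 33; t(2) = 51; t(3) = 7; t(4) = 5; t(5) = 55; t(6) = 23; t(7) = 11; t(8) = 21; t(9) = 3; t(10) = 47; t(11) = 49; t(12) = 57; t(13) = 31; t(14) = 43; t(15) = 33.
Since t(15) = t(1) = 33, the sequence is eventually periodic: after a pre-period of length 1 it cycles with period 14.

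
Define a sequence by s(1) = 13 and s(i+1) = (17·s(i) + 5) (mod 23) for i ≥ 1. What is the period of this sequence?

Computing terms: s(1) = 13, s(2) = 19, s(3) = 6, s(4) = 15, s(5) = 7, s(6) = 9, s(7) = 20, s(8) = 0, s(9) = 5, s(10) = 21, s(11) = 17, s(12) = 18, s(13) = 12, s(14) = 2, s(15) = 16, s(16) = 1, s(17) = 22, s(18) = 11, s(19) = 8, s(20) = 3, s(21) = 10, s(22) = 14, s(23) = 13.
Since s(23) = s(1) = 13, the sequence is periodic with period 22.

22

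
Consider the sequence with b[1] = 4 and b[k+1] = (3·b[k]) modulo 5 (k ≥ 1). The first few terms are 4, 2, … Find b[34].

2

Computing terms: b[1] = 4, b[2] = 2, b[3] = 1, b[4] = 3, b[5] = 4.
Since b[5] = b[1] = 4, the sequence is periodic with period 4.
So b[34] = b[1 + ((34-1) mod 4)] = b[2] = 2.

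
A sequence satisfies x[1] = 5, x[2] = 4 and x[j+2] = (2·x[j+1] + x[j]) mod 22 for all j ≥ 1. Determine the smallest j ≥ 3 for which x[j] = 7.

5

x[1] = 5, x[2] = 4, x[3] = 13, x[4] = 8, x[5] = 7, x[6] = 0, x[7] = 7, x[8] = 14, x[9] = 13, x[10] = 18, x[11] = 5, x[12] = 6, x[13] = 17, x[14] = 18, x[15] = 9, x[16] = 14, x[17] = 15, x[18] = 0, x[19] = 15, x[20] = 8, x[21] = 9, x[22] = 4, x[23] = 17, x[24] = 16, x[25] = 5, x[26] = 4.
Since (x[25], x[26]) = (x[1], x[2]) = (5, 4) (two consecutive terms determine the rest), the sequence is periodic with period 24.
The value 7 first appears (with j ≥ 3) at x[5].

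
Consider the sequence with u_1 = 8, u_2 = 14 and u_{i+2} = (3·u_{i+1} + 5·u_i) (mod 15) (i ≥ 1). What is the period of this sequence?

Listing terms: u_1 = 8,  u_2 = 14,  u_3 = 7,  u_4 = 1,  u_5 = 8,  u_6 = 14.
The sequence repeats with period 4.

4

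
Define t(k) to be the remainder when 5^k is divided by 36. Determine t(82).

13

Computing terms: t(0) = 1,  t(1) = 5,  t(2) = 25,  t(3) = 17,  t(4) = 13,  t(5) = 29,  t(6) = 1.
Since t(6) = t(0) = 1, the sequence is periodic with period 6.
So t(82) = t(0 + ((82-0) mod 6)) = t(4) = 13.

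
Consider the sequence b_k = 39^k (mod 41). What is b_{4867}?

Listing terms: b_1 = 39, b_2 = 4, b_3 = 33, b_4 = 16, b_5 = 9, b_6 = 23, b_7 = 36, b_8 = 10, b_9 = 21, b_{10} = 40, b_{11} = 2, b_{12} = 37, b_{13} = 8, b_{14} = 25, b_{15} = 32, b_{16} = 18, b_{17} = 5, b_{18} = 31, b_{19} = 20, b_{20} = 1, b_{21} = 39.
Since b_{21} = b_1 = 39, the sequence is periodic with period 20.
(4867 - 1) mod 20 = 6, so b_{4867} = b_7 = 36.

36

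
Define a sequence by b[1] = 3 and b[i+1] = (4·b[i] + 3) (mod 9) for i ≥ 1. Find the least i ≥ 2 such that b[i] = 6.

2

We have b[1] = 3,  b[2] = 6,  b[3] = 0,  b[4] = 3.
The sequence repeats with period 3.
The value 6 first appears (with i ≥ 2) at b[2].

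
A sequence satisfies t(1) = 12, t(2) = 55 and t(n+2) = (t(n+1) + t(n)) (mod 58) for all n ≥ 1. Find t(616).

t(1) = 12, t(2) = 55, t(3) = 9, t(4) = 6, t(5) = 15, t(6) = 21, t(7) = 36, t(8) = 57, t(9) = 35, t(10) = 34, t(11) = 11, t(12) = 45, t(13) = 56, t(14) = 43, t(15) = 41, t(16) = 26, t(17) = 9, t(18) = 35, t(19) = 44, t(20) = 21, t(21) = 7, t(22) = 28, t(23) = 35, t(24) = 5, t(25) = 40, t(26) = 45, t(27) = 27, t(28) = 14, t(29) = 41, t(30) = 55, t(31) = 38, t(32) = 35, t(33) = 15, t(34) = 50, t(35) = 7, t(36) = 57, t(37) = 6, t(38) = 5, t(39) = 11, t(40) = 16, t(41) = 27, t(42) = 43, t(43) = 12, t(44) = 55.
Since (t(43), t(44)) = (t(1), t(2)) = (12, 55) (two consecutive terms determine the rest), the sequence is periodic with period 42.
(616 - 1) mod 42 = 27, so t(616) = t(28) = 14.

14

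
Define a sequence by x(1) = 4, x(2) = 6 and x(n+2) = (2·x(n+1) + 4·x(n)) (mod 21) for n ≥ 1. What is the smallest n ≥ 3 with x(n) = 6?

We have x(1) = 4, x(2) = 6, x(3) = 7, x(4) = 17, x(5) = 20, x(6) = 3, x(7) = 2, x(8) = 16, x(9) = 19, x(10) = 18, x(11) = 7, x(12) = 2, x(13) = 11, x(14) = 9, x(15) = 20, x(16) = 13, x(17) = 1, x(18) = 12, x(19) = 7, x(20) = 20, x(21) = 5, x(22) = 6, x(23) = 11, x(24) = 4, x(25) = 10, x(26) = 15, x(27) = 7, x(28) = 11, x(29) = 8, x(30) = 18, x(31) = 5, x(32) = 19, x(33) = 16, x(34) = 3, x(35) = 7, x(36) = 5, x(37) = 17, x(38) = 12, x(39) = 8, x(40) = 1, x(41) = 13, x(42) = 9, x(43) = 7, x(44) = 8, x(45) = 2, x(46) = 15, x(47) = 17, x(48) = 10, x(49) = 4, x(50) = 6.
The sequence repeats with period 48.
The value 6 first appears (with n ≥ 3) at x(22).

22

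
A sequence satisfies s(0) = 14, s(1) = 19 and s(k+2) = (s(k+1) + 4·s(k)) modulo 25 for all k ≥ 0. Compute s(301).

19

s(0) = 14,  s(1) = 19,  s(2) = 0,  s(3) = 1,  s(4) = 1,  s(5) = 5,  s(6) = 9,  s(7) = 4,  s(8) = 15,  s(9) = 6,  s(10) = 16,  s(11) = 15,  s(12) = 4,  s(13) = 14,  s(14) = 5,  s(15) = 11,  s(16) = 6,  s(17) = 0,  s(18) = 24,  s(19) = 24,  s(20) = 20,  s(21) = 16,  s(22) = 21,  s(23) = 10,  s(24) = 19,  s(25) = 9,  s(26) = 10,  s(27) = 21,  s(28) = 11,  s(29) = 20,  s(30) = 14,  s(31) = 19.
Since (s(30), s(31)) = (s(0), s(1)) = (14, 19) (two consecutive terms determine the rest), the sequence is periodic with period 30.
(301 - 0) mod 30 = 1, so s(301) = s(1) = 19.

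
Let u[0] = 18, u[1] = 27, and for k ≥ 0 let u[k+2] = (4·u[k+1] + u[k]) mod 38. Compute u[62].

12

Computing terms: u[0] = 18,  u[1] = 27,  u[2] = 12,  u[3] = 37,  u[4] = 8,  u[5] = 31,  u[6] = 18,  u[7] = 27.
The sequence repeats with period 6.
(62 - 0) mod 6 = 2, so u[62] = u[2] = 12.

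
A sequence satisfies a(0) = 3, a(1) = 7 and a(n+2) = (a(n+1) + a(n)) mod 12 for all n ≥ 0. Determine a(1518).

11

a(0) = 3, a(1) = 7, a(2) = 10, a(3) = 5, a(4) = 3, a(5) = 8, a(6) = 11, a(7) = 7, a(8) = 6, a(9) = 1, a(10) = 7, a(11) = 8, a(12) = 3, a(13) = 11, a(14) = 2, a(15) = 1, a(16) = 3, a(17) = 4, a(18) = 7, a(19) = 11, a(20) = 6, a(21) = 5, a(22) = 11, a(23) = 4, a(24) = 3, a(25) = 7.
Since (a(24), a(25)) = (a(0), a(1)) = (3, 7) (two consecutive terms determine the rest), the sequence is periodic with period 24.
(1518 - 0) mod 24 = 6, so a(1518) = a(6) = 11.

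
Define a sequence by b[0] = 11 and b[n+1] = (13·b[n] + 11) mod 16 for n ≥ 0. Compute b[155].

12

Listing terms: b[0] = 11; b[1] = 10; b[2] = 13; b[3] = 4; b[4] = 15; b[5] = 14; b[6] = 1; b[7] = 8; b[8] = 3; b[9] = 2; b[10] = 5; b[11] = 12; b[12] = 7; b[13] = 6; b[14] = 9; b[15] = 0; b[16] = 11.
The sequence repeats with period 16.
So b[155] = b[0 + ((155-0) mod 16)] = b[11] = 12.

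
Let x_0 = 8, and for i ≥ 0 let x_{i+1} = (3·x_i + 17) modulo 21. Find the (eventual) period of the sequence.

6

x_0 = 8,  x_1 = 20,  x_2 = 14,  x_3 = 17,  x_4 = 5,  x_5 = 11,  x_6 = 8.
Since x_6 = x_0 = 8, the sequence is periodic with period 6.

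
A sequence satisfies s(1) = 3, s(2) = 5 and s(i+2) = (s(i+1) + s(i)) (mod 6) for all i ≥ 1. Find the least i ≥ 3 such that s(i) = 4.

We have s(1) = 3,  s(2) = 5,  s(3) = 2,  s(4) = 1,  s(5) = 3,  s(6) = 4,  s(7) = 1,  s(8) = 5,  s(9) = 0,  s(10) = 5,  s(11) = 5,  s(12) = 4,  s(13) = 3,  s(14) = 1,  s(15) = 4,  s(16) = 5,  s(17) = 3,  s(18) = 2,  s(19) = 5,  s(20) = 1,  s(21) = 0,  s(22) = 1,  s(23) = 1,  s(24) = 2,  s(25) = 3,  s(26) = 5.
The sequence repeats with period 24.
The value 4 first appears (with i ≥ 3) at s(6).

6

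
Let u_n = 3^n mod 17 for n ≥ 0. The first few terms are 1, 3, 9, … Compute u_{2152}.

We have u_0 = 1,  u_1 = 3,  u_2 = 9,  u_3 = 10,  u_4 = 13,  u_5 = 5,  u_6 = 15,  u_7 = 11,  u_8 = 16,  u_9 = 14,  u_{10} = 8,  u_{11} = 7,  u_{12} = 4,  u_{13} = 12,  u_{14} = 2,  u_{15} = 6,  u_{16} = 1.
The sequence repeats with period 16.
(2152 - 0) mod 16 = 8, so u_{2152} = u_8 = 16.

16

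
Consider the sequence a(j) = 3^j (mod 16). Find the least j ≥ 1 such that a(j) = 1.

a(0) = 1,  a(1) = 3,  a(2) = 9,  a(3) = 11,  a(4) = 1.
Since a(4) = a(0) = 1, the sequence is periodic with period 4.
The value 1 next appears (with j ≥ 1) at a(4).

4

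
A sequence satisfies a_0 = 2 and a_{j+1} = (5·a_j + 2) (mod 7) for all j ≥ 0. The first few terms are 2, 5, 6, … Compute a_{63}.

Listing terms: a_0 = 2,  a_1 = 5,  a_2 = 6,  a_3 = 4,  a_4 = 1,  a_5 = 0,  a_6 = 2.
The sequence repeats with period 6.
So a_{63} = a_{0 + ((63-0) mod 6)} = a_3 = 4.

4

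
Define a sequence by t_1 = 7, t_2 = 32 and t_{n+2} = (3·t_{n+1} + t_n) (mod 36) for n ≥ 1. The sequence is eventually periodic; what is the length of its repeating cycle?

6

Computing terms: t_1 = 7,  t_2 = 32,  t_3 = 31,  t_4 = 17,  t_5 = 10,  t_6 = 11,  t_7 = 7,  t_8 = 32.
Since (t_7, t_8) = (t_1, t_2) = (7, 32) (two consecutive terms determine the rest), the sequence is periodic with period 6.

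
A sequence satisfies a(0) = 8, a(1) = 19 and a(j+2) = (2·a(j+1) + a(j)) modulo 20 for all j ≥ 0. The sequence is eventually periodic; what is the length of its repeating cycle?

12

We have a(0) = 8, a(1) = 19, a(2) = 6, a(3) = 11, a(4) = 8, a(5) = 7, a(6) = 2, a(7) = 11, a(8) = 4, a(9) = 19, a(10) = 2, a(11) = 3, a(12) = 8, a(13) = 19.
The sequence repeats with period 12.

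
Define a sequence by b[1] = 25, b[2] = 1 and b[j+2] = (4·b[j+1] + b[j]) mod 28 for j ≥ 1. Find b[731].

13

Computing terms: b[1] = 25, b[2] = 1, b[3] = 1, b[4] = 5, b[5] = 21, b[6] = 5, b[7] = 13, b[8] = 1, b[9] = 17, b[10] = 13, b[11] = 13, b[12] = 9, b[13] = 21, b[14] = 9, b[15] = 1, b[16] = 13, b[17] = 25, b[18] = 1.
Since (b[17], b[18]) = (b[1], b[2]) = (25, 1) (two consecutive terms determine the rest), the sequence is periodic with period 16.
(731 - 1) mod 16 = 10, so b[731] = b[11] = 13.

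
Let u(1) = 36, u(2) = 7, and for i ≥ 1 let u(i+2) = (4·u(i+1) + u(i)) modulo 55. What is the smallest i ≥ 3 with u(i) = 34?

19

Listing terms: u(1) = 36,  u(2) = 7,  u(3) = 9,  u(4) = 43,  u(5) = 16,  u(6) = 52,  u(7) = 4,  u(8) = 13,  u(9) = 1,  u(10) = 17,  u(11) = 14,  u(12) = 18,  u(13) = 31,  u(14) = 32,  u(15) = 49,  u(16) = 8,  u(17) = 26,  u(18) = 2,  u(19) = 34,  u(20) = 28,  u(21) = 36,  u(22) = 7.
The sequence repeats with period 20.
The value 34 first appears (with i ≥ 3) at u(19).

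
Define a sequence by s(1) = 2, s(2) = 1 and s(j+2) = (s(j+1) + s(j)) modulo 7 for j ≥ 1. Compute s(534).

s(1) = 2, s(2) = 1, s(3) = 3, s(4) = 4, s(5) = 0, s(6) = 4, s(7) = 4, s(8) = 1, s(9) = 5, s(10) = 6, s(11) = 4, s(12) = 3, s(13) = 0, s(14) = 3, s(15) = 3, s(16) = 6, s(17) = 2, s(18) = 1.
The sequence repeats with period 16.
So s(534) = s(1 + ((534-1) mod 16)) = s(6) = 4.

4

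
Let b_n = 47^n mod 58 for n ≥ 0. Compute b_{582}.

We have b_0 = 1,  b_1 = 47,  b_2 = 5,  b_3 = 3,  b_4 = 25,  b_5 = 15,  b_6 = 9,  b_7 = 17,  b_8 = 45,  b_9 = 27,  b_{10} = 51,  b_{11} = 19,  b_{12} = 23,  b_{13} = 37,  b_{14} = 57,  b_{15} = 11,  b_{16} = 53,  b_{17} = 55,  b_{18} = 33,  b_{19} = 43,  b_{20} = 49,  b_{21} = 41,  b_{22} = 13,  b_{23} = 31,  b_{24} = 7,  b_{25} = 39,  b_{26} = 35,  b_{27} = 21,  b_{28} = 1.
Since b_{28} = b_0 = 1, the sequence is periodic with period 28.
So b_{582} = b_{0 + ((582-0) mod 28)} = b_{22} = 13.

13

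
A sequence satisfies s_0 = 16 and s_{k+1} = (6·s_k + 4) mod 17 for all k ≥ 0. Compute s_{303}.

Computing terms: s_0 = 16; s_1 = 15; s_2 = 9; s_3 = 7; s_4 = 12; s_5 = 8; s_6 = 1; s_7 = 10; s_8 = 13; s_9 = 14; s_{10} = 3; s_{11} = 5; s_{12} = 0; s_{13} = 4; s_{14} = 11; s_{15} = 2; s_{16} = 16.
Since s_{16} = s_0 = 16, the sequence is periodic with period 16.
(303 - 0) mod 16 = 15, so s_{303} = s_{15} = 2.

2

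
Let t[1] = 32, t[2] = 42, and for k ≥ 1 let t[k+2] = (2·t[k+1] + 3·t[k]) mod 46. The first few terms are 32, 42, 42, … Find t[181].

Listing terms: t[1] = 32,  t[2] = 42,  t[3] = 42,  t[4] = 26,  t[5] = 40,  t[6] = 20,  t[7] = 22,  t[8] = 12,  t[9] = 44,  t[10] = 32,  t[11] = 12,  t[12] = 28,  t[13] = 0,  t[14] = 38,  t[15] = 30,  t[16] = 36,  t[17] = 24,  t[18] = 18,  t[19] = 16,  t[20] = 40,  t[21] = 36,  t[22] = 8,  t[23] = 32,  t[24] = 42.
The sequence repeats with period 22.
(181 - 1) mod 22 = 4, so t[181] = t[5] = 40.

40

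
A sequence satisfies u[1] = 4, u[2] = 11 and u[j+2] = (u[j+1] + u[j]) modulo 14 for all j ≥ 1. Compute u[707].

1

Computing terms: u[1] = 4,  u[2] = 11,  u[3] = 1,  u[4] = 12,  u[5] = 13,  u[6] = 11,  u[7] = 10,  u[8] = 7,  u[9] = 3,  u[10] = 10,  u[11] = 13,  u[12] = 9,  u[13] = 8,  u[14] = 3,  u[15] = 11,  u[16] = 0,  u[17] = 11,  u[18] = 11,  u[19] = 8,  u[20] = 5,  u[21] = 13,  u[22] = 4,  u[23] = 3,  u[24] = 7,  u[25] = 10,  u[26] = 3,  u[27] = 13,  u[28] = 2,  u[29] = 1,  u[30] = 3,  u[31] = 4,  u[32] = 7,  u[33] = 11,  u[34] = 4,  u[35] = 1,  u[36] = 5,  u[37] = 6,  u[38] = 11,  u[39] = 3,  u[40] = 0,  u[41] = 3,  u[42] = 3,  u[43] = 6,  u[44] = 9,  u[45] = 1,  u[46] = 10,  u[47] = 11,  u[48] = 7,  u[49] = 4,  u[50] = 11.
The sequence repeats with period 48.
So u[707] = u[1 + ((707-1) mod 48)] = u[35] = 1.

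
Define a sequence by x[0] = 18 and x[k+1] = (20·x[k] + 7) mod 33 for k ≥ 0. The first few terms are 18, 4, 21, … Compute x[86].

15

Listing terms: x[0] = 18; x[1] = 4; x[2] = 21; x[3] = 31; x[4] = 0; x[5] = 7; x[6] = 15; x[7] = 10; x[8] = 9; x[9] = 22; x[10] = 18.
The sequence repeats with period 10.
So x[86] = x[0 + ((86-0) mod 10)] = x[6] = 15.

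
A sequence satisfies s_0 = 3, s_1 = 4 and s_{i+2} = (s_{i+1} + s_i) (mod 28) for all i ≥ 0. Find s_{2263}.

s_0 = 3; s_1 = 4; s_2 = 7; s_3 = 11; s_4 = 18; s_5 = 1; s_6 = 19; s_7 = 20; s_8 = 11; s_9 = 3; s_{10} = 14; s_{11} = 17; s_{12} = 3; s_{13} = 20; s_{14} = 23; s_{15} = 15; s_{16} = 10; s_{17} = 25; s_{18} = 7; s_{19} = 4; s_{20} = 11; s_{21} = 15; s_{22} = 26; s_{23} = 13; s_{24} = 11; s_{25} = 24; s_{26} = 7; s_{27} = 3; s_{28} = 10; s_{29} = 13; s_{30} = 23; s_{31} = 8; s_{32} = 3; s_{33} = 11; s_{34} = 14; s_{35} = 25; s_{36} = 11; s_{37} = 8; s_{38} = 19; s_{39} = 27; s_{40} = 18; s_{41} = 17; s_{42} = 7; s_{43} = 24; s_{44} = 3; s_{45} = 27; s_{46} = 2; s_{47} = 1; s_{48} = 3; s_{49} = 4.
The sequence repeats with period 48.
(2263 - 0) mod 48 = 7, so s_{2263} = s_7 = 20.

20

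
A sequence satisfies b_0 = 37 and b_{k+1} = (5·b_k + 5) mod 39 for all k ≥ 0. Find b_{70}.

19

Computing terms: b_0 = 37,  b_1 = 34,  b_2 = 19,  b_3 = 22,  b_4 = 37.
The sequence repeats with period 4.
(70 - 0) mod 4 = 2, so b_{70} = b_2 = 19.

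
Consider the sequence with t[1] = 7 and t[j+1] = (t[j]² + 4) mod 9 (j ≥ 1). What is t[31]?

Listing terms: t[1] = 7, t[2] = 8, t[3] = 5, t[4] = 2, t[5] = 8.
Since t[5] = t[2] = 8, the sequence is eventually periodic: after a pre-period of length 1 it cycles with period 3.
For j ≥ 2, t[j] depends only on (j - 2) mod 3. (31 - 2) mod 3 = 2, so t[31] = t[4] = 2.

2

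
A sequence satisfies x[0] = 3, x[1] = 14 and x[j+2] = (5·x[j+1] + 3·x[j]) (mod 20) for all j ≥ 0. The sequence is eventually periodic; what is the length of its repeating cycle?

24

x[0] = 3, x[1] = 14, x[2] = 19, x[3] = 17, x[4] = 2, x[5] = 1, x[6] = 11, x[7] = 18, x[8] = 3, x[9] = 9, x[10] = 14, x[11] = 17, x[12] = 7, x[13] = 6, x[14] = 11, x[15] = 13, x[16] = 18, x[17] = 9, x[18] = 19, x[19] = 2, x[20] = 7, x[21] = 1, x[22] = 6, x[23] = 13, x[24] = 3, x[25] = 14.
The sequence repeats with period 24.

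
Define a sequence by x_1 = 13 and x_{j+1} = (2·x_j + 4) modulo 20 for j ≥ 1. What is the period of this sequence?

We have x_1 = 13; x_2 = 10; x_3 = 4; x_4 = 12; x_5 = 8; x_6 = 0; x_7 = 4.
Since x_7 = x_3 = 4, the sequence is eventually periodic: after a pre-period of length 2 it cycles with period 4.

4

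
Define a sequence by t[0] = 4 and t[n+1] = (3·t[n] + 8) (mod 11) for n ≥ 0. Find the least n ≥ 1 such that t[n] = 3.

t[0] = 4; t[1] = 9; t[2] = 2; t[3] = 3; t[4] = 6; t[5] = 4.
Since t[5] = t[0] = 4, the sequence is periodic with period 5.
The value 3 first appears (with n ≥ 1) at t[3].

3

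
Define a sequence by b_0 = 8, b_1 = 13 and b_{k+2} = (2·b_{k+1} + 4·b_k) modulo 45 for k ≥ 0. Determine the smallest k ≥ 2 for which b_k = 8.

5

b_0 = 8,  b_1 = 13,  b_2 = 13,  b_3 = 33,  b_4 = 28,  b_5 = 8,  b_6 = 38,  b_7 = 18,  b_8 = 8,  b_9 = 43,  b_{10} = 28,  b_{11} = 3,  b_{12} = 28,  b_{13} = 23,  b_{14} = 23,  b_{15} = 3,  b_{16} = 8,  b_{17} = 28,  b_{18} = 43,  b_{19} = 18,  b_{20} = 28,  b_{21} = 38,  b_{22} = 8,  b_{23} = 33,  b_{24} = 8,  b_{25} = 13.
Since (b_{24}, b_{25}) = (b_0, b_1) = (8, 13) (two consecutive terms determine the rest), the sequence is periodic with period 24.
The value 8 first appears (with k ≥ 2) at b_5.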